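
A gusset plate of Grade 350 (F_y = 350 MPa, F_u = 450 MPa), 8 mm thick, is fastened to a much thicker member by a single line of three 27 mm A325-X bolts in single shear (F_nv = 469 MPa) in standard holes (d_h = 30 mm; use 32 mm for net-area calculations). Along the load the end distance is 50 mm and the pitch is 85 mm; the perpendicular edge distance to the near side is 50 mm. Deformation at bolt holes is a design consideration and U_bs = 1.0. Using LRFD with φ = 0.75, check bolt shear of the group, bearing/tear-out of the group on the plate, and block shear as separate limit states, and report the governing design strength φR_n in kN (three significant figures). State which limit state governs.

319 kN (block shear governs)

Bolt shear: A_b = π·27²/4 = 572.6 mm²; R_n = 469 × 572.6 × 3 × 1 / 1000 = 805.6 kN → 0.75 × 805.6 = 604 kN.
Bearing: edge l_c = 35, r_n = 151.2 kN; interior l_c = 55, r_n = 233.3 kN; R_n = 151.2 + 2·233.3 = 617.8 kN → 463 kN.
Block shear: A_gv = 1760, A_nv = 1120, A_nt = 272 mm²; R_n = min(0.6F_uA_nv, 0.6F_yA_gv) + U_bs·F_u·A_nt = 424.8 kN → 319 kN.
Block shear governs: 319 kN.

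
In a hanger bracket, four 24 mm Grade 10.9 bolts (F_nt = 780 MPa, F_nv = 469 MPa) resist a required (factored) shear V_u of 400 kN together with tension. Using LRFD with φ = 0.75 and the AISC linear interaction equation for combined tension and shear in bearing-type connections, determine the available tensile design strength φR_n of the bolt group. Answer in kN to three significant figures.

711 kN

A_b = π·24²/4 = 452.4 mm²; f_rv = 400 × 1000 / (4 × 452.4) = 221 MPa.
F'_nt = 1.3 F_nt − (F_nt / φF_nv) f_rv = 1.3·780 − (780/(0.75·469))·221 = 523.8 MPa, capped at F_nt → F'_nt = 523.8 MPa.
R_n = F'_nt · A_b · n = 523.8 × 452.4 × 4 / 1000 = 947.9 kN.
Design strength φR_n = 0.75 × 947.9 = 711 kN.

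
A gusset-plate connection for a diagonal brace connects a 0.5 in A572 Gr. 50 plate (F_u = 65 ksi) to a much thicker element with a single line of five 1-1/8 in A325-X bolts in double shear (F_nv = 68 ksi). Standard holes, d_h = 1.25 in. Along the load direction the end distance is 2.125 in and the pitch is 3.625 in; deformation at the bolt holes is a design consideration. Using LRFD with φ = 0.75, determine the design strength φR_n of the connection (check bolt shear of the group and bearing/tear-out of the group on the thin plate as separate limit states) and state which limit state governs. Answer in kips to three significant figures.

Bolt shear: A_b = π·1.125²/4 = 0.994 in²; R_n = 68 × 0.994 × 5 × 2 = 675.9 kips → 0.75 × 675.9 = 507 kips.
Bearing (1.2 l_c t F_u ≤ 2.4 d t F_u): upper limit = 2.4·1.125·0.5·65 = 87.75 kips.
  Edge l_c = 2.125 − 1.25/2 = 1.5 → r_n = 58.5 kips; interior l_c = 3.625 − 1.25 = 2.375 → r_n = 87.75 kips.
  R_n,bearing = 1·58.5 + 4·87.75 = 409.5 kips → 0.75 × 409.5 = 307 kips.
Bearing governs: 307 kips.

307 kips (bearing governs)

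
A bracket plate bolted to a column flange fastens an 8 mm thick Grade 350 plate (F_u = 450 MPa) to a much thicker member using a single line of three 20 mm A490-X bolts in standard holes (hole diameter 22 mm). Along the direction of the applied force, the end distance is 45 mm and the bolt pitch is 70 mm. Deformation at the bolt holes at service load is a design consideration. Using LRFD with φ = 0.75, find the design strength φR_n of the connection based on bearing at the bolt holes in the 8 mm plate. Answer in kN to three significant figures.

369 kN

Per bolt r_n = 1.2 l_c t F_u ≤ 2.4 d t F_u; upper limit = 2.4 × 20 × 8 × 450 / 1000 = 172.8 kN.
Edge bolt: l_c = 45 − 22/2 = 34 mm → 1.2 × 34 × 8 × 450 / 1000 = 146.9 → r_n = 146.9 kN.
Interior bolts: l_c = 70 − 22 = 48 mm → 1.2 × 48 × 8 × 450 / 1000 = 207.4 → r_n = 172.8 kN.
R_n = 1 × 146.9 + 2 × 172.8 = 492.5 kN.
Design strength φR_n = 0.75 × 492.5 = 369 kN.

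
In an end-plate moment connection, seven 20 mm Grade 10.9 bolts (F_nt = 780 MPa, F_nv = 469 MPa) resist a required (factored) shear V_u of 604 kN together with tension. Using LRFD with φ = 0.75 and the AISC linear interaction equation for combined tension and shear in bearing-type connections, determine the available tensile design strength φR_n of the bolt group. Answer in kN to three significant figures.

668 kN

A_b = π·20²/4 = 314.2 mm²; f_rv = 604 × 1000 / (7 × 314.2) = 274.7 MPa.
F'_nt = 1.3 F_nt − (F_nt / φF_nv) f_rv = 1.3·780 − (780/(0.75·469))·274.7 = 405 MPa, capped at F_nt → F'_nt = 405 MPa.
R_n = F'_nt · A_b · n = 405 × 314.2 × 7 / 1000 = 890.5 kN.
Design strength φR_n = 0.75 × 890.5 = 668 kN.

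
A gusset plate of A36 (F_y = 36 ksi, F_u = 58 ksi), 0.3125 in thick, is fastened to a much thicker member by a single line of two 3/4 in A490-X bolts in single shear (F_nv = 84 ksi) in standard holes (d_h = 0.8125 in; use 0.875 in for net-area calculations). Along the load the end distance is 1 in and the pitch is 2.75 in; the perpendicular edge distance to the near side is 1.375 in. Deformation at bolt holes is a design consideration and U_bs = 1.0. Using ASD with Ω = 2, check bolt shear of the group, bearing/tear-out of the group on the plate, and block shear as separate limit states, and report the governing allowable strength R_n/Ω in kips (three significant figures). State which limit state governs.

Bolt shear: A_b = π·0.75²/4 = 0.4418 in²; R_n = 84 × 0.4418 × 2 × 1 = 74.22 kips → 74.22 / 2 = 37.1 kips.
Bearing: edge l_c = 0.5938, r_n = 12.91 kips; interior l_c = 1.938, r_n = 32.62 kips; R_n = 12.91 + 1·32.62 = 45.54 kips → 22.8 kips.
Block shear: A_gv = 1.172, A_nv = 0.7617, A_nt = 0.293 in²; R_n = min(0.6F_uA_nv, 0.6F_yA_gv) + U_bs·F_u·A_nt = 42.3 kips → 21.2 kips.
Block shear governs: 21.2 kips.

21.2 kips (block shear governs)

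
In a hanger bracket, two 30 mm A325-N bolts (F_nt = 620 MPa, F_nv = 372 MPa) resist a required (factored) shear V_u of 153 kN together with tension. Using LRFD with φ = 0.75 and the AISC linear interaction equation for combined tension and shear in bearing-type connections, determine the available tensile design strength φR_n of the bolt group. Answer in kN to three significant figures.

600 kN

A_b = π·30²/4 = 706.9 mm²; f_rv = 153 × 1000 / (2 × 706.9) = 108.2 MPa.
F'_nt = 1.3 F_nt − (F_nt / φF_nv) f_rv = 1.3·620 − (620/(0.75·372))·108.2 = 565.5 MPa, capped at F_nt → F'_nt = 565.5 MPa.
R_n = F'_nt · A_b · n = 565.5 × 706.9 × 2 / 1000 = 799.5 kN.
Design strength φR_n = 0.75 × 799.5 = 600 kN.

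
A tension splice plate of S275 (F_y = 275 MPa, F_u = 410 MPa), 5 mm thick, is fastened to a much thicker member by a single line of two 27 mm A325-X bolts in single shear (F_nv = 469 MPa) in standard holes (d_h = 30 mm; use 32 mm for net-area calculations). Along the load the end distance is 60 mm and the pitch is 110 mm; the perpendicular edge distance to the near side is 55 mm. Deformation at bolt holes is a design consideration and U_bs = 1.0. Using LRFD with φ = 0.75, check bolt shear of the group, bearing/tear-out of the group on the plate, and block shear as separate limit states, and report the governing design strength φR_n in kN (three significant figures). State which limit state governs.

165 kN (block shear governs)

Bolt shear: A_b = π·27²/4 = 572.6 mm²; R_n = 469 × 572.6 × 2 × 1 / 1000 = 537.1 kN → 0.75 × 537.1 = 403 kN.
Bearing: edge l_c = 45, r_n = 110.7 kN; interior l_c = 80, r_n = 132.8 kN; R_n = 110.7 + 1·132.8 = 243.5 kN → 183 kN.
Block shear: A_gv = 850, A_nv = 610, A_nt = 195 mm²; R_n = min(0.6F_uA_nv, 0.6F_yA_gv) + U_bs·F_u·A_nt = 220.2 kN → 165 kN.
Block shear governs: 165 kN.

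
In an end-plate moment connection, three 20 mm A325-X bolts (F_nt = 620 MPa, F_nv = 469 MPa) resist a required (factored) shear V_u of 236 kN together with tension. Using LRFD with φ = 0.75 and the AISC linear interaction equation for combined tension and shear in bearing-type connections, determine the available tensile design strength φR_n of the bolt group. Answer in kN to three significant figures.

258 kN

A_b = π·20²/4 = 314.2 mm²; f_rv = 236 × 1000 / (3 × 314.2) = 250.4 MPa.
F'_nt = 1.3 F_nt − (F_nt / φF_nv) f_rv = 1.3·620 − (620/(0.75·469))·250.4 = 364.6 MPa, capped at F_nt → F'_nt = 364.6 MPa.
R_n = F'_nt · A_b · n = 364.6 × 314.2 × 3 / 1000 = 343.7 kN.
Design strength φR_n = 0.75 × 343.7 = 258 kN.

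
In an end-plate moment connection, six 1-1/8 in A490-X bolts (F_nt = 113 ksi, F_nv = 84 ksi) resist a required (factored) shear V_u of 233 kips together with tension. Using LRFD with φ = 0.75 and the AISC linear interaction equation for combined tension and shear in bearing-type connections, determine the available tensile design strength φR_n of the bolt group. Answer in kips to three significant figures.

344 kips

A_b = π·1.125²/4 = 0.994 in²; f_rv = 233 / (6 × 0.994) = 39.07 ksi.
F'_nt = 1.3 F_nt − (F_nt / φF_nv) f_rv = 1.3·113 − (113/(0.75·84))·39.07 = 76.83 ksi, capped at F_nt → F'_nt = 76.83 ksi.
R_n = F'_nt · A_b · n = 76.83 × 0.994 × 6 = 458.2 kips.
Design strength φR_n = 0.75 × 458.2 = 344 kips.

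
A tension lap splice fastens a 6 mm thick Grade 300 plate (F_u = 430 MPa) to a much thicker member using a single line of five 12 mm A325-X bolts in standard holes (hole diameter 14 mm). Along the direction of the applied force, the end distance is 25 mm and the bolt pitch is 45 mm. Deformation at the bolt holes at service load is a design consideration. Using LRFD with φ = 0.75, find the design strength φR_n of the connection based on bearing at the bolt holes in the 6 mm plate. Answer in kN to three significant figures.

265 kN

Per bolt r_n = 1.2 l_c t F_u ≤ 2.4 d t F_u; upper limit = 2.4 × 12 × 6 × 430 / 1000 = 74.3 kN.
Edge bolt: l_c = 25 − 14/2 = 18 mm → 1.2 × 18 × 6 × 430 / 1000 = 55.73 → r_n = 55.73 kN.
Interior bolts: l_c = 45 − 14 = 31 mm → 1.2 × 31 × 6 × 430 / 1000 = 95.98 → r_n = 74.3 kN.
R_n = 1 × 55.73 + 4 × 74.3 = 352.9 kN.
Design strength φR_n = 0.75 × 352.9 = 265 kN.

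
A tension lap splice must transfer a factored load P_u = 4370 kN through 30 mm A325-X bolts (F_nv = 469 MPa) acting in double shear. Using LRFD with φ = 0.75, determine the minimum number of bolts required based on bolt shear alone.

9 bolts

A_b = π·30²/4 = 706.9 mm².
Per-bolt design strength φR_n = 0.75 × 469 × 706.9 × 2 / 1000 = 497.3 kN.
n ≥ 4370 / 497.3 = 8.788 → use 9 bolts.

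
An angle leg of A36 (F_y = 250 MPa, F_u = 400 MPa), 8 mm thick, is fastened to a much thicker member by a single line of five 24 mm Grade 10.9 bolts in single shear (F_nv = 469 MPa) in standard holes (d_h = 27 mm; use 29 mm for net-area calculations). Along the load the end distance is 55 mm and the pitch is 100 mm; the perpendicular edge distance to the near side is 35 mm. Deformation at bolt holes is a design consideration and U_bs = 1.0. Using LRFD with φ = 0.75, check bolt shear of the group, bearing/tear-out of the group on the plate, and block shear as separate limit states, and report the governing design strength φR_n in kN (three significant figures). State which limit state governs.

459 kN (block shear governs)

Bolt shear: A_b = π·24²/4 = 452.4 mm²; R_n = 469 × 452.4 × 5 × 1 / 1000 = 1061 kN → 0.75 × 1061 = 796 kN.
Bearing: edge l_c = 41.5, r_n = 159.4 kN; interior l_c = 73, r_n = 184.3 kN; R_n = 159.4 + 4·184.3 = 896.6 kN → 672 kN.
Block shear: A_gv = 3640, A_nv = 2596, A_nt = 164 mm²; R_n = min(0.6F_uA_nv, 0.6F_yA_gv) + U_bs·F_u·A_nt = 611.6 kN → 459 kN.
Block shear governs: 459 kN.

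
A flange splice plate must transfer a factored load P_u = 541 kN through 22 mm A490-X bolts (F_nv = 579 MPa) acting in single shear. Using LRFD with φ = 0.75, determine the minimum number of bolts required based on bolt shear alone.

4 bolts

A_b = π·22²/4 = 380.1 mm².
Per-bolt design strength φR_n = 0.75 × 579 × 380.1 × 1 / 1000 = 165.1 kN.
n ≥ 541 / 165.1 = 3.277 → use 4 bolts.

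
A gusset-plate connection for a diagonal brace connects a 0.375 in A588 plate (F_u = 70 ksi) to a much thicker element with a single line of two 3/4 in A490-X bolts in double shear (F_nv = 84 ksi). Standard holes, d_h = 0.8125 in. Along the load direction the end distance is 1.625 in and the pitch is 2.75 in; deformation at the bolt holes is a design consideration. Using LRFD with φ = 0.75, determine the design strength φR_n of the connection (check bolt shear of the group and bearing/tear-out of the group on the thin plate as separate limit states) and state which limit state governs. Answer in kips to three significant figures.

64.2 kips (bearing governs)

Bolt shear: A_b = π·0.75²/4 = 0.4418 in²; R_n = 84 × 0.4418 × 2 × 2 = 148.4 kips → 0.75 × 148.4 = 111 kips.
Bearing (1.2 l_c t F_u ≤ 2.4 d t F_u): upper limit = 2.4·0.75·0.375·70 = 47.25 kips.
  Edge l_c = 1.625 − 0.8125/2 = 1.219 → r_n = 38.39 kips; interior l_c = 2.75 − 0.8125 = 1.938 → r_n = 47.25 kips.
  R_n,bearing = 1·38.39 + 1·47.25 = 85.64 kips → 0.75 × 85.64 = 64.2 kips.
Bearing governs: 64.2 kips.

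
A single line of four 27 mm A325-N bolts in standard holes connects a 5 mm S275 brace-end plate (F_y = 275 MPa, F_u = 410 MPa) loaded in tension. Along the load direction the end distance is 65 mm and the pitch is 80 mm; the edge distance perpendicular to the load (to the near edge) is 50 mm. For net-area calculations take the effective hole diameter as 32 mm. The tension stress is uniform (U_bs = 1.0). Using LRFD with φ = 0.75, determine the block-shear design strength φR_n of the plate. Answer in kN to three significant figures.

Shear plane L_v = 65 + 3·80 = 305 mm; A_gv = 305 × 5 = 1525 mm².
A_nv = (305 − 3.5·32) × 5 = 965 mm².
A_nt = (50 − 0.5·32) × 5 = 170 mm².
0.6 F_u A_nv = 237.4 kN; 0.6 F_y A_gv = 251.6 kN → shear rupture governs the shear term.
R_n = 237.4 + 1.0 × 410 × 170 / 1000 = 307.1 kN.
Design strength φR_n = 0.75 × 307.1 = 230 kN.

230 kN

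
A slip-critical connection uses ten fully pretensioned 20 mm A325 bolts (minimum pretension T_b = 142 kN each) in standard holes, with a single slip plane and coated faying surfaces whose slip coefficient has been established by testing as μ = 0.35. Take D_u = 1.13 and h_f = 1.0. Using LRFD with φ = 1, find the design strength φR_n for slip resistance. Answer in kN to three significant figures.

562 kN

R_n = μ · D_u · h_f · T_b · n_s · n_b = 0.35 × 1.13 × 1.0 × 142 × 1 × 10 = 561.6 kN.
Design strength φR_n = 1 × 561.6 = 562 kN.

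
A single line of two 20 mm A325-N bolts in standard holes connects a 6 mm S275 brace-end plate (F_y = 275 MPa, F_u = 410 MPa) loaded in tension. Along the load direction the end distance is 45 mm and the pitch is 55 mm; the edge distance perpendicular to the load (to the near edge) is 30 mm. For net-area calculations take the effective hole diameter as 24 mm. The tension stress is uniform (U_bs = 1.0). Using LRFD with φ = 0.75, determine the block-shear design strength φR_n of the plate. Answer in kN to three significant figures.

Shear plane L_v = 45 + 1·55 = 100 mm; A_gv = 100 × 6 = 600 mm².
A_nv = (100 − 1.5·24) × 6 = 384 mm².
A_nt = (30 − 0.5·24) × 6 = 108 mm².
0.6 F_u A_nv = 94.46 kN; 0.6 F_y A_gv = 99 kN → shear rupture governs the shear term.
R_n = 94.46 + 1.0 × 410 × 108 / 1000 = 138.7 kN.
Design strength φR_n = 0.75 × 138.7 = 104 kN.

104 kN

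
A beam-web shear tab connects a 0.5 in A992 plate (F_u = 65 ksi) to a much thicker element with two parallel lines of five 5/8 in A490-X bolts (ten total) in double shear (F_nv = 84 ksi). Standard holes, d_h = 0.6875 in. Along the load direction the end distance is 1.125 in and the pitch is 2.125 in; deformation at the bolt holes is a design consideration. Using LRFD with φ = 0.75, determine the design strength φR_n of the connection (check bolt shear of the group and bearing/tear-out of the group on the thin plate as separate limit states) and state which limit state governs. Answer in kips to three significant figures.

Bolt shear: A_b = π·0.625²/4 = 0.3068 in²; R_n = 84 × 0.3068 × 10 × 2 = 515.4 kips → 0.75 × 515.4 = 387 kips.
Bearing (1.2 l_c t F_u ≤ 2.4 d t F_u): upper limit = 2.4·0.625·0.5·65 = 48.75 kips.
  Edge l_c = 1.125 − 0.6875/2 = 0.7812 → r_n = 30.47 kips; interior l_c = 2.125 − 0.6875 = 1.438 → r_n = 48.75 kips.
  R_n,bearing = 2·30.47 + 8·48.75 = 450.9 kips → 0.75 × 450.9 = 338 kips.
Bearing governs: 338 kips.

338 kips (bearing governs)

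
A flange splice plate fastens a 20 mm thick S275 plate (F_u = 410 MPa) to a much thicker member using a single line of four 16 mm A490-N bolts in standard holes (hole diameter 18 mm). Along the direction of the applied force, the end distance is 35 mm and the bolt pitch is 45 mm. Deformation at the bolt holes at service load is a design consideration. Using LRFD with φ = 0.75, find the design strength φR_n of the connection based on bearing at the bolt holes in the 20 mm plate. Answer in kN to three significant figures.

Per bolt r_n = 1.2 l_c t F_u ≤ 2.4 d t F_u; upper limit = 2.4 × 16 × 20 × 410 / 1000 = 314.9 kN.
Edge bolt: l_c = 35 − 18/2 = 26 mm → 1.2 × 26 × 20 × 410 / 1000 = 255.8 → r_n = 255.8 kN.
Interior bolts: l_c = 45 − 18 = 27 mm → 1.2 × 27 × 20 × 410 / 1000 = 265.7 → r_n = 265.7 kN.
R_n = 1 × 255.8 + 3 × 265.7 = 1053 kN.
Design strength φR_n = 0.75 × 1053 = 790 kN.

790 kN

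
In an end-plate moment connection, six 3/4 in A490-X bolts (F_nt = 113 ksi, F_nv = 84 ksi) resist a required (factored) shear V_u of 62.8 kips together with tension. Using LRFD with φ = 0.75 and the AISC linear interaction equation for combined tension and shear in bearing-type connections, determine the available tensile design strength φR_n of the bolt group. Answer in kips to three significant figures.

A_b = π·0.75²/4 = 0.4418 in²; f_rv = 62.8 / (6 × 0.4418) = 23.69 ksi.
F'_nt = 1.3 F_nt − (F_nt / φF_nv) f_rv = 1.3·113 − (113/(0.75·84))·23.69 = 104.4 ksi, capped at F_nt → F'_nt = 104.4 ksi.
R_n = F'_nt · A_b · n = 104.4 × 0.4418 × 6 = 276.7 kips.
Design strength φR_n = 0.75 × 276.7 = 208 kips.

208 kips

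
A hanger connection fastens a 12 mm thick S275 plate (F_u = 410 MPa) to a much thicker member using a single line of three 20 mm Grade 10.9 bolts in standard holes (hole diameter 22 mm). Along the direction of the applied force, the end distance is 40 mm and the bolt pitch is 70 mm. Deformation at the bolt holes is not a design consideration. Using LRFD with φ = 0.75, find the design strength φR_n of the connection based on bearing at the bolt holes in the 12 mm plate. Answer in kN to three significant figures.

603 kN

Per bolt r_n = 1.5 l_c t F_u ≤ 3.0 d t F_u; upper limit = 3.0 × 20 × 12 × 410 / 1000 = 295.2 kN.
Edge bolt: l_c = 40 − 22/2 = 29 mm → 1.5 × 29 × 12 × 410 / 1000 = 214 → r_n = 214 kN.
Interior bolts: l_c = 70 − 22 = 48 mm → 1.5 × 48 × 12 × 410 / 1000 = 354.2 → r_n = 295.2 kN.
R_n = 1 × 214 + 2 × 295.2 = 804.4 kN.
Design strength φR_n = 0.75 × 804.4 = 603 kN.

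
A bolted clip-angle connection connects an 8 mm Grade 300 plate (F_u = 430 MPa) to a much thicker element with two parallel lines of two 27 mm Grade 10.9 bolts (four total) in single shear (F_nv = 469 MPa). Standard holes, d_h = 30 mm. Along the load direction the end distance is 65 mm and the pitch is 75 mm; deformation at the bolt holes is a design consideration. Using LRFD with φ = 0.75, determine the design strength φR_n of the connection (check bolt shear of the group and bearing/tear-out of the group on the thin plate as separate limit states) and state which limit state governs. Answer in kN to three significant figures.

Bolt shear: A_b = π·27²/4 = 572.6 mm²; R_n = 469 × 572.6 × 4 × 1 / 1000 = 1074 kN → 0.75 × 1074 = 806 kN.
Bearing (1.2 l_c t F_u ≤ 2.4 d t F_u): upper limit = 2.4·27·8·430 / 1000 = 222.9 kN.
  Edge l_c = 65 − 30/2 = 50 → r_n = 206.4 kN; interior l_c = 75 − 30 = 45 → r_n = 185.8 kN.
  R_n,bearing = 2·206.4 + 2·185.8 = 784.3 kN → 0.75 × 784.3 = 588 kN.
Bearing governs: 588 kN.

588 kN (bearing governs)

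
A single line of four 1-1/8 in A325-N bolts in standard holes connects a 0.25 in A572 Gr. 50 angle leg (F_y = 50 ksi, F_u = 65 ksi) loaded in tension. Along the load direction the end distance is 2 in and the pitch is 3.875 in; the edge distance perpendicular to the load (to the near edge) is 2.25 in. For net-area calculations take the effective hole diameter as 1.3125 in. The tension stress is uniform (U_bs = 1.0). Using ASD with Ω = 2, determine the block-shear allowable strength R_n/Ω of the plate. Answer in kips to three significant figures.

Shear plane L_v = 2 + 3·3.875 = 13.62 in; A_gv = 13.62 × 0.25 = 3.406 in².
A_nv = (13.62 − 3.5·1.3125) × 0.25 = 2.258 in².
A_nt = (2.25 − 0.5·1.3125) × 0.25 = 0.3984 in².
0.6 F_u A_nv = 88.05 kips; 0.6 F_y A_gv = 102.2 kips → shear rupture governs the shear term.
R_n = 88.05 + 1.0 × 65 × 0.3984 = 114 kips.
Allowable strength R_n/Ω = 114 / 2 = 57 kips.

57 kips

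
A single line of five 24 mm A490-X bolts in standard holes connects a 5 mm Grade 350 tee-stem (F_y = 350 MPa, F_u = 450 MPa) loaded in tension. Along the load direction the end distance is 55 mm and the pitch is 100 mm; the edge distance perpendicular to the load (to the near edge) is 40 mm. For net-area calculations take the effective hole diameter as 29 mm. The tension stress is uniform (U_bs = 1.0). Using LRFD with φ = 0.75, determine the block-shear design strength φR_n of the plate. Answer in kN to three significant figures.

Shear plane L_v = 55 + 4·100 = 455 mm; A_gv = 455 × 5 = 2275 mm².
A_nv = (455 − 4.5·29) × 5 = 1622 mm².
A_nt = (40 − 0.5·29) × 5 = 127.5 mm².
0.6 F_u A_nv = 438.1 kN; 0.6 F_y A_gv = 477.8 kN → shear rupture governs the shear term.
R_n = 438.1 + 1.0 × 450 × 127.5 / 1000 = 495.4 kN.
Design strength φR_n = 0.75 × 495.4 = 372 kN.

372 kN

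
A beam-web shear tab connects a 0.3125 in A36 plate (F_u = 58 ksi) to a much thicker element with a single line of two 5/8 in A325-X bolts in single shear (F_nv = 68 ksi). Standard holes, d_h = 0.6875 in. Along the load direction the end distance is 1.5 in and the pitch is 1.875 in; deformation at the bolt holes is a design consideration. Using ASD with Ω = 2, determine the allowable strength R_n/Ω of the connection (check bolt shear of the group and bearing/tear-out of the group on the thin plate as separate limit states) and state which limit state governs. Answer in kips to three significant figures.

Bolt shear: A_b = π·0.625²/4 = 0.3068 in²; R_n = 68 × 0.3068 × 2 × 1 = 41.72 kips → 41.72 / 2 = 20.9 kips.
Bearing (1.2 l_c t F_u ≤ 2.4 d t F_u): upper limit = 2.4·0.625·0.3125·58 = 27.19 kips.
  Edge l_c = 1.5 − 0.6875/2 = 1.156 → r_n = 25.15 kips; interior l_c = 1.875 − 0.6875 = 1.188 → r_n = 25.83 kips.
  R_n,bearing = 1·25.15 + 1·25.83 = 50.98 kips → 50.98 / 2 = 25.5 kips.
Bolt shear governs: 20.9 kips.

20.9 kips (bolt shear governs)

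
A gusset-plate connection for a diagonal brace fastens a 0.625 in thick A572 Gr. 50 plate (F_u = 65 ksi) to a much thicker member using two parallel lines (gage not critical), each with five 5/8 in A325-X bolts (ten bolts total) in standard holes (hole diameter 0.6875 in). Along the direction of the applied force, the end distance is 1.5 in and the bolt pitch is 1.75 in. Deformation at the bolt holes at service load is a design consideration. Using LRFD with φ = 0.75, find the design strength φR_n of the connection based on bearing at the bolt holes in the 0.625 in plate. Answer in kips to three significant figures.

Per bolt r_n = 1.2 l_c t F_u ≤ 2.4 d t F_u; upper limit = 2.4 × 0.625 × 0.625 × 65 = 60.94 kips.
Edge bolt: l_c = 1.5 − 0.6875/2 = 1.156 in → 1.2 × 1.156 × 0.625 × 65 = 56.37 → r_n = 56.37 kips.
Interior bolts: l_c = 1.75 − 0.6875 = 1.062 in → 1.2 × 1.062 × 0.625 × 65 = 51.8 → r_n = 51.8 kips.
R_n = 2 × 56.37 + 8 × 51.8 = 527.1 kips.
Design strength φR_n = 0.75 × 527.1 = 395 kips.

395 kips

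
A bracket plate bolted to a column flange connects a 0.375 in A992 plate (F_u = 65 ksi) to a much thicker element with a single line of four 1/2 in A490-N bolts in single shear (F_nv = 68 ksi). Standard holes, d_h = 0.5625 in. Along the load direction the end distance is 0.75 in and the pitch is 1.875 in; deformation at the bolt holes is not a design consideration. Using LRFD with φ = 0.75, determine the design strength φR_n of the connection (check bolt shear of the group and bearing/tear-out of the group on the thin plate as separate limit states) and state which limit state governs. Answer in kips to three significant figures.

Bolt shear: A_b = π·0.5²/4 = 0.1963 in²; R_n = 68 × 0.1963 × 4 × 1 = 53.41 kips → 0.75 × 53.41 = 40.1 kips.
Bearing (1.5 l_c t F_u ≤ 3.0 d t F_u): upper limit = 3.0·0.5·0.375·65 = 36.56 kips.
  Edge l_c = 0.75 − 0.5625/2 = 0.4688 → r_n = 17.14 kips; interior l_c = 1.875 − 0.5625 = 1.312 → r_n = 36.56 kips.
  R_n,bearing = 1·17.14 + 3·36.56 = 126.8 kips → 0.75 × 126.8 = 95.1 kips.
Bolt shear governs: 40.1 kips.

40.1 kips (bolt shear governs)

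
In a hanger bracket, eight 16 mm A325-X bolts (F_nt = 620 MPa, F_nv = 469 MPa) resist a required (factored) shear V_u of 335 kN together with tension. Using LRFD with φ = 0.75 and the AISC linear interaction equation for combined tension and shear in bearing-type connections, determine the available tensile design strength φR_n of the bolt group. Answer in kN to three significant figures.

529 kN

A_b = π·16²/4 = 201.1 mm²; f_rv = 335 × 1000 / (8 × 201.1) = 208.3 MPa.
F'_nt = 1.3 F_nt − (F_nt / φF_nv) f_rv = 1.3·620 − (620/(0.75·469))·208.3 = 438.9 MPa, capped at F_nt → F'_nt = 438.9 MPa.
R_n = F'_nt · A_b · n = 438.9 × 201.1 × 8 / 1000 = 706 kN.
Design strength φR_n = 0.75 × 706 = 529 kN.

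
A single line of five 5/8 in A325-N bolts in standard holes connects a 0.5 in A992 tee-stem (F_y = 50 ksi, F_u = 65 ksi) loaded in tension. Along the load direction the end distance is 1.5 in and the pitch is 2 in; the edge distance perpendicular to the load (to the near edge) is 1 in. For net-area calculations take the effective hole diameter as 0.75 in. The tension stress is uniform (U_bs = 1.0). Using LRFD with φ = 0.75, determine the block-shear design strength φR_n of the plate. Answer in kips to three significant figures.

Shear plane L_v = 1.5 + 4·2 = 9.5 in; A_gv = 9.5 × 0.5 = 4.75 in².
A_nv = (9.5 − 4.5·0.75) × 0.5 = 3.062 in².
A_nt = (1 − 0.5·0.75) × 0.5 = 0.3125 in².
0.6 F_u A_nv = 119.4 kips; 0.6 F_y A_gv = 142.5 kips → shear rupture governs the shear term.
R_n = 119.4 + 1.0 × 65 × 0.3125 = 139.8 kips.
Design strength φR_n = 0.75 × 139.8 = 105 kips.

105 kips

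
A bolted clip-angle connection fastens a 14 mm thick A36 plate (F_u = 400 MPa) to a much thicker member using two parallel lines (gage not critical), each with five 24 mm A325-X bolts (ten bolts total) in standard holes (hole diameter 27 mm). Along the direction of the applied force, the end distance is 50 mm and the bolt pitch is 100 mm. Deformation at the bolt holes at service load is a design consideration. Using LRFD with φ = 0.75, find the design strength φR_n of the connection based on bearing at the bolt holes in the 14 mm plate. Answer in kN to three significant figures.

Per bolt r_n = 1.2 l_c t F_u ≤ 2.4 d t F_u; upper limit = 2.4 × 24 × 14 × 400 / 1000 = 322.6 kN.
Edge bolt: l_c = 50 − 27/2 = 36.5 mm → 1.2 × 36.5 × 14 × 400 / 1000 = 245.3 → r_n = 245.3 kN.
Interior bolts: l_c = 100 − 27 = 73 mm → 1.2 × 73 × 14 × 400 / 1000 = 490.6 → r_n = 322.6 kN.
R_n = 2 × 245.3 + 8 × 322.6 = 3071 kN.
Design strength φR_n = 0.75 × 3071 = 2300 kN.

2300 kN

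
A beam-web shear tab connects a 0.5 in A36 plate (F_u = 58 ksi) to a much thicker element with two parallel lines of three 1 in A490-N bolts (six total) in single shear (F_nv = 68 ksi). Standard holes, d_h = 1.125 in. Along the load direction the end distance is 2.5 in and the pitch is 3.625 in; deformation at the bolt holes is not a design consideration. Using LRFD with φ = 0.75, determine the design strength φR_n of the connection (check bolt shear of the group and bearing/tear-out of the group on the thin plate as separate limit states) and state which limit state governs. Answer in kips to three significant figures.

Bolt shear: A_b = π·1²/4 = 0.7854 in²; R_n = 68 × 0.7854 × 6 × 1 = 320.4 kips → 0.75 × 320.4 = 240 kips.
Bearing (1.5 l_c t F_u ≤ 3.0 d t F_u): upper limit = 3.0·1·0.5·58 = 87 kips.
  Edge l_c = 2.5 − 1.125/2 = 1.938 → r_n = 84.28 kips; interior l_c = 3.625 − 1.125 = 2.5 → r_n = 87 kips.
  R_n,bearing = 2·84.28 + 4·87 = 516.6 kips → 0.75 × 516.6 = 387 kips.
Bolt shear governs: 240 kips.

240 kips (bolt shear governs)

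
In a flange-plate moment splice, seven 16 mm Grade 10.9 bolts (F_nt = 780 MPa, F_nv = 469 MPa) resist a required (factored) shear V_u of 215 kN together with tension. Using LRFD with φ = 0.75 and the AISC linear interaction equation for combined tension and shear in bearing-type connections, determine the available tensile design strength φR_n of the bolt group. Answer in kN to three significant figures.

713 kN

A_b = π·16²/4 = 201.1 mm²; f_rv = 215 × 1000 / (7 × 201.1) = 152.8 MPa.
F'_nt = 1.3 F_nt − (F_nt / φF_nv) f_rv = 1.3·780 − (780/(0.75·469))·152.8 = 675.3 MPa, capped at F_nt → F'_nt = 675.3 MPa.
R_n = F'_nt · A_b · n = 675.3 × 201.1 × 7 / 1000 = 950.4 kN.
Design strength φR_n = 0.75 × 950.4 = 713 kN.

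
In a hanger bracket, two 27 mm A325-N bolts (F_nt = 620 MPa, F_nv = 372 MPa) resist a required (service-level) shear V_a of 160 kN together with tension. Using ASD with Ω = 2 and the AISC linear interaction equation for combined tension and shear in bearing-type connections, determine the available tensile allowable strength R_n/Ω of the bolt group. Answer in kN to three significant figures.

A_b = π·27²/4 = 572.6 mm²; f_rv = 160 × 1000 / (2 × 572.6) = 139.7 MPa.
F'_nt = 1.3 F_nt − (Ω F_nt / F_nv) f_rv = 1.3·620 − (2·620/372)·139.7 = 340.3 MPa, capped at F_nt → F'_nt = 340.3 MPa.
R_n = F'_nt · A_b · n = 340.3 × 572.6 × 2 / 1000 = 389.6 kN.
Allowable strength R_n/Ω = 389.6 / 2 = 195 kN.

195 kN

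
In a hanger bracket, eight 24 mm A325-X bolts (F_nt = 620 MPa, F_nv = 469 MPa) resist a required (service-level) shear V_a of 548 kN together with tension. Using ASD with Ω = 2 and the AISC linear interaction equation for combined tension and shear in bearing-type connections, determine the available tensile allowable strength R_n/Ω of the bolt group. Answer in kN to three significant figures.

A_b = π·24²/4 = 452.4 mm²; f_rv = 548 × 1000 / (8 × 452.4) = 151.4 MPa.
F'_nt = 1.3 F_nt − (Ω F_nt / F_nv) f_rv = 1.3·620 − (2·620/469)·151.4 = 405.7 MPa, capped at F_nt → F'_nt = 405.7 MPa.
R_n = F'_nt · A_b · n = 405.7 × 452.4 × 8 / 1000 = 1468 kN.
Allowable strength R_n/Ω = 1468 / 2 = 734 kN.

734 kN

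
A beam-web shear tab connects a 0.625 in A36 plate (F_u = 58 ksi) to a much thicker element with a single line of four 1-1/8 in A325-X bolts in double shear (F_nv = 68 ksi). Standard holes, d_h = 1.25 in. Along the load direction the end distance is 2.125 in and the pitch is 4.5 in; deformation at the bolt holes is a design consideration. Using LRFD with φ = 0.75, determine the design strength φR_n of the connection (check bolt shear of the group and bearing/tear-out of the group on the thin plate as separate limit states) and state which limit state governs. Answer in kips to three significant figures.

269 kips (bearing governs)

Bolt shear: A_b = π·1.125²/4 = 0.994 in²; R_n = 68 × 0.994 × 4 × 2 = 540.7 kips → 0.75 × 540.7 = 406 kips.
Bearing (1.2 l_c t F_u ≤ 2.4 d t F_u): upper limit = 2.4·1.125·0.625·58 = 97.87 kips.
  Edge l_c = 2.125 − 1.25/2 = 1.5 → r_n = 65.25 kips; interior l_c = 4.5 − 1.25 = 3.25 → r_n = 97.87 kips.
  R_n,bearing = 1·65.25 + 3·97.87 = 358.9 kips → 0.75 × 358.9 = 269 kips.
Bearing governs: 269 kips.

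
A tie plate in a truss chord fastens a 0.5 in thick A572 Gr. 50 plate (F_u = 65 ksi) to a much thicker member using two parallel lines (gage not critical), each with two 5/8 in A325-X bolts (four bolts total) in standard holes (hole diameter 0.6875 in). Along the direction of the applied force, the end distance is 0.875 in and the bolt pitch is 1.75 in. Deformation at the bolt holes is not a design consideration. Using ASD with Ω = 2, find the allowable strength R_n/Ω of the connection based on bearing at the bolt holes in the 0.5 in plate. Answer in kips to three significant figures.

77.7 kips

Per bolt r_n = 1.5 l_c t F_u ≤ 3.0 d t F_u; upper limit = 3.0 × 0.625 × 0.5 × 65 = 60.94 kips.
Edge bolt: l_c = 0.875 − 0.6875/2 = 0.5312 in → 1.5 × 0.5312 × 0.5 × 65 = 25.9 → r_n = 25.9 kips.
Interior bolts: l_c = 1.75 − 0.6875 = 1.062 in → 1.5 × 1.062 × 0.5 × 65 = 51.8 → r_n = 51.8 kips.
R_n = 2 × 25.9 + 2 × 51.8 = 155.4 kips.
Allowable strength R_n/Ω = 155.4 / 2 = 77.7 kips.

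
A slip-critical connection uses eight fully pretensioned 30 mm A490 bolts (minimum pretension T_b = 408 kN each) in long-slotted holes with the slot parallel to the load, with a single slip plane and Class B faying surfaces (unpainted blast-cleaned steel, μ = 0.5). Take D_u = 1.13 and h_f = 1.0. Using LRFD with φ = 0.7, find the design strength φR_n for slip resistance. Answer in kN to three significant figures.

1290 kN

R_n = μ · D_u · h_f · T_b · n_s · n_b = 0.5 × 1.13 × 1.0 × 408 × 1 × 8 = 1844 kN.
Design strength φR_n = 0.7 × 1844 = 1290 kN.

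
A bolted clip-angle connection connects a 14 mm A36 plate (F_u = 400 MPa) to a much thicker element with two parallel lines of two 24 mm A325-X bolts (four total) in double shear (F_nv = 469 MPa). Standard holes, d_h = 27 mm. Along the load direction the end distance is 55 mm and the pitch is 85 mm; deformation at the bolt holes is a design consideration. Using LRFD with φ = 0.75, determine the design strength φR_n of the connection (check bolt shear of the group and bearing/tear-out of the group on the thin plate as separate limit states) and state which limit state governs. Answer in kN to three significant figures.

Bolt shear: A_b = π·24²/4 = 452.4 mm²; R_n = 469 × 452.4 × 4 × 2 / 1000 = 1697 kN → 0.75 × 1697 = 1270 kN.
Bearing (1.2 l_c t F_u ≤ 2.4 d t F_u): upper limit = 2.4·24·14·400 / 1000 = 322.6 kN.
  Edge l_c = 55 − 27/2 = 41.5 → r_n = 278.9 kN; interior l_c = 85 − 27 = 58 → r_n = 322.6 kN.
  R_n,bearing = 2·278.9 + 2·322.6 = 1203 kN → 0.75 × 1203 = 902 kN.
Bearing governs: 902 kN.

902 kN (bearing governs)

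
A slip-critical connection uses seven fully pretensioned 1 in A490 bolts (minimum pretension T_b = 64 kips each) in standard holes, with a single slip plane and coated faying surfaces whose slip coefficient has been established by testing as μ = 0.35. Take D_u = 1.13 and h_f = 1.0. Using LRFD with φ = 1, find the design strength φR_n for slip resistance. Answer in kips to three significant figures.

R_n = μ · D_u · h_f · T_b · n_s · n_b = 0.35 × 1.13 × 1.0 × 64 × 1 × 7 = 177.2 kips.
Design strength φR_n = 1 × 177.2 = 177 kips.

177 kips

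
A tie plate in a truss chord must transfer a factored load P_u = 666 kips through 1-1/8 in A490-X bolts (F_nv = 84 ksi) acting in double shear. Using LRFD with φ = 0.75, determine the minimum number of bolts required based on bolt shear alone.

6 bolts

A_b = π·1.125²/4 = 0.994 in².
Per-bolt design strength φR_n = 0.75 × 84 × 0.994 × 2 = 125.2 kips.
n ≥ 666 / 125.2 = 5.318 → use 6 bolts.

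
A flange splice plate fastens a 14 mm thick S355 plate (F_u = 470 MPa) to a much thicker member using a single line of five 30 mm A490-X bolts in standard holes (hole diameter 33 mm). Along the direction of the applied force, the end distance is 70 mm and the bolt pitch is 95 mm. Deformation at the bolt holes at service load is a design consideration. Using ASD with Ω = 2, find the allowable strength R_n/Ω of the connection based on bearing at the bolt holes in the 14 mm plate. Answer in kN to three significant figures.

1160 kN

Per bolt r_n = 1.2 l_c t F_u ≤ 2.4 d t F_u; upper limit = 2.4 × 30 × 14 × 470 / 1000 = 473.8 kN.
Edge bolt: l_c = 70 − 33/2 = 53.5 mm → 1.2 × 53.5 × 14 × 470 / 1000 = 422.4 → r_n = 422.4 kN.
Interior bolts: l_c = 95 − 33 = 62 mm → 1.2 × 62 × 14 × 470 / 1000 = 489.6 → r_n = 473.8 kN.
R_n = 1 × 422.4 + 4 × 473.8 = 2317 kN.
Allowable strength R_n/Ω = 2317 / 2 = 1160 kN.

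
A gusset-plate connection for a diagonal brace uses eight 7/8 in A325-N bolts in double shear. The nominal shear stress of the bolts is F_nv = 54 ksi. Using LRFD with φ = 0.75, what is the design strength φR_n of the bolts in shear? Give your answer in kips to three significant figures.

A_b = π × 0.875² / 4 = 0.6013 in².
R_n = F_nv · A_b · n · n_s = 54 × 0.6013 × 8 × 2 = 519.5 kips.
Design strength φR_n = 0.75 × 519.5 = 390 kips.

390 kips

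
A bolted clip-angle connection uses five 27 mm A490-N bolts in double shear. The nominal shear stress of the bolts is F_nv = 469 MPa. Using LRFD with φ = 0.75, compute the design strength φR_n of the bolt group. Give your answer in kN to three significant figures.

2010 kN

A_b = π × 27² / 4 = 572.6 mm².
R_n = F_nv · A_b · n · n_s = 469 × 572.6 × 5 × 2 / 1000 = 2685 kN.
Design strength φR_n = 0.75 × 2685 = 2010 kN.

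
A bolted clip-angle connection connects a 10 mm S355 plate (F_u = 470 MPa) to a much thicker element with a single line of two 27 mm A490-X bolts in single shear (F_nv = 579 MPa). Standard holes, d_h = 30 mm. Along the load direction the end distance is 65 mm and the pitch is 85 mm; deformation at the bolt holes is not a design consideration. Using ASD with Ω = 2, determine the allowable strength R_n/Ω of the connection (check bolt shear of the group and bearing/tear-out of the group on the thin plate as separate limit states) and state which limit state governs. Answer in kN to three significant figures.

Bolt shear: A_b = π·27²/4 = 572.6 mm²; R_n = 579 × 572.6 × 2 × 1 / 1000 = 663 kN → 663 / 2 = 332 kN.
Bearing (1.5 l_c t F_u ≤ 3.0 d t F_u): upper limit = 3.0·27·10·470 / 1000 = 380.7 kN.
  Edge l_c = 65 − 30/2 = 50 → r_n = 352.5 kN; interior l_c = 85 − 30 = 55 → r_n = 380.7 kN.
  R_n,bearing = 1·352.5 + 1·380.7 = 733.2 kN → 733.2 / 2 = 367 kN.
Bolt shear governs: 332 kN.

332 kN (bolt shear governs)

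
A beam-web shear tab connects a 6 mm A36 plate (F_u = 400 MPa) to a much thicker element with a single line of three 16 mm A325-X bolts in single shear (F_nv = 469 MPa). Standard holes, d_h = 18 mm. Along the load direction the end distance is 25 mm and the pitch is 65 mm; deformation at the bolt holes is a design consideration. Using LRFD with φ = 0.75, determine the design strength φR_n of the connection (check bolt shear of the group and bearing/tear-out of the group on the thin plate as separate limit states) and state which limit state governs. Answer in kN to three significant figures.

173 kN (bearing governs)

Bolt shear: A_b = π·16²/4 = 201.1 mm²; R_n = 469 × 201.1 × 3 × 1 / 1000 = 282.9 kN → 0.75 × 282.9 = 212 kN.
Bearing (1.2 l_c t F_u ≤ 2.4 d t F_u): upper limit = 2.4·16·6·400 / 1000 = 92.16 kN.
  Edge l_c = 25 − 18/2 = 16 → r_n = 46.08 kN; interior l_c = 65 − 18 = 47 → r_n = 92.16 kN.
  R_n,bearing = 1·46.08 + 2·92.16 = 230.4 kN → 0.75 × 230.4 = 173 kN.
Bearing governs: 173 kN.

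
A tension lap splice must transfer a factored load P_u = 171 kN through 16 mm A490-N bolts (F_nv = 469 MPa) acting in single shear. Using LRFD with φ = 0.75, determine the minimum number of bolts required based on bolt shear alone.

A_b = π·16²/4 = 201.1 mm².
Per-bolt design strength φR_n = 0.75 × 469 × 201.1 × 1 / 1000 = 70.72 kN.
n ≥ 171 / 70.72 = 2.418 → use 3 bolts.

3 bolts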